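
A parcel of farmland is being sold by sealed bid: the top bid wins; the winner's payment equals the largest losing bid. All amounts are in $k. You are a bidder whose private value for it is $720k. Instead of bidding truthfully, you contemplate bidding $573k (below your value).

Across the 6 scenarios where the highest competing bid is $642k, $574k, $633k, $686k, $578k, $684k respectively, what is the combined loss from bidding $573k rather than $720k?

$523k

The deviation costs you only when the competing bid falls strictly between $573k and $720k; elsewhere both bids give the same outcome.
$642k: truthful payoff $78k, deviation payoff $0k → loss $78k.
$574k: truthful payoff $146k, deviation payoff $0k → loss $146k.
$633k: truthful payoff $87k, deviation payoff $0k → loss $87k.
$686k: truthful payoff $34k, deviation payoff $0k → loss $34k.
$578k: truthful payoff $142k, deviation payoff $0k → loss $142k.
$684k: truthful payoff $36k, deviation payoff $0k → loss $36k.
Total loss = $78k + $146k + $87k + $34k + $142k + $36k = $523k.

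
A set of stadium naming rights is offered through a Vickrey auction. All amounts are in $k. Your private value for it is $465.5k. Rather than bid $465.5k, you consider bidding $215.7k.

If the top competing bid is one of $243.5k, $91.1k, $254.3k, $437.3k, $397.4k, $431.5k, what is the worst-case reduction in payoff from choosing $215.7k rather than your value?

$243.5k: truthful gives $222k, deviation gives $0k → loss $222k.
$91.1k: same outcome either way → loss $0k.
$254.3k: truthful gives $211.2k, deviation gives $0k → loss $211.2k.
$437.3k: truthful gives $28.2k, deviation gives $0k → loss $28.2k.
$397.4k: truthful gives $68.1k, deviation gives $0k → loss $68.1k.
$431.5k: truthful gives $34k, deviation gives $0k → loss $34k.
Maximum loss: $222k.

$222k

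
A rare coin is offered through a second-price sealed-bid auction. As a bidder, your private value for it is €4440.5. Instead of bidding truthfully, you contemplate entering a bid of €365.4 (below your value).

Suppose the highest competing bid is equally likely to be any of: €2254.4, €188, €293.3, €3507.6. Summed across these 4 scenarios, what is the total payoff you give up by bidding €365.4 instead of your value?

€3119

The deviation costs you only when the competing bid falls strictly between €365.4 and €4440.5; elsewhere both bids give the same outcome.
€2254.4: truthful payoff €2186.1, deviation payoff €0 → loss €2186.1.
€188: outcomes coincide → loss €0.
€293.3: outcomes coincide → loss €0.
€3507.6: truthful payoff €932.9, deviation payoff €0 → loss €932.9.
Total loss = €2186.1 + €932.9 = €3119.
Because the price is fixed by the runner-up's bid, deviating from your value can only change a good outcome into a bad one — never the reverse.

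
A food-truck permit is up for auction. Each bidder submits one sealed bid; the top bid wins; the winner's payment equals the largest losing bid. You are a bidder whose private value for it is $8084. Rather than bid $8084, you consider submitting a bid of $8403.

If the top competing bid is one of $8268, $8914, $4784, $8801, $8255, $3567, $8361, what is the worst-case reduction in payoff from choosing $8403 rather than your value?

$8268: truthful gives $0, deviation gives −$184 → loss $184.
$8914: same outcome either way → loss $0.
$4784: same outcome either way → loss $0.
$8801: same outcome either way → loss $0.
$8255: truthful gives $0, deviation gives −$171 → loss $171.
$3567: same outcome either way → loss $0.
$8361: truthful gives $0, deviation gives −$277 → loss $277.
Maximum loss: $277.

$277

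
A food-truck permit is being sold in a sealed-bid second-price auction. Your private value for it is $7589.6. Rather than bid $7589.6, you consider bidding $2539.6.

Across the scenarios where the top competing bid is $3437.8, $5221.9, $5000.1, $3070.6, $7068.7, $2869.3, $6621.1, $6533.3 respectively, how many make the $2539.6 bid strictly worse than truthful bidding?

8

The deviation hurts exactly when the highest competing bid lies strictly between $2539.6 and $7589.6 — underbidding then forfeits a profitable win.
$3437.8: inside the interval → strictly worse (loss $4151.8).
$5221.9: inside the interval → strictly worse (loss $2367.7).
$5000.1: inside the interval → strictly worse (loss $2589.5).
$3070.6: inside the interval → strictly worse (loss $4519).
$7068.7: inside the interval → strictly worse (loss $520.9).
$2869.3: inside the interval → strictly worse (loss $4720.3).
$6621.1: inside the interval → strictly worse (loss $968.5).
$6533.3: inside the interval → strictly worse (loss $1056.3).
Count: 8.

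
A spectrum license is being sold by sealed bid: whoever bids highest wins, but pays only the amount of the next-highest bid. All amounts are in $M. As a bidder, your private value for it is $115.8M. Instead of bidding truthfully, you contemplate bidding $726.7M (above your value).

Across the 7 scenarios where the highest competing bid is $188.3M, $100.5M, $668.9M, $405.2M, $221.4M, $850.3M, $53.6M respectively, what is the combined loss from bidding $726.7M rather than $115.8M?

The deviation costs you only when the competing bid falls strictly between $115.8M and $726.7M; elsewhere both bids give the same outcome.
$188.3M: truthful payoff $0M, deviation payoff −$72.5M → loss $72.5M.
$100.5M: outcomes coincide → loss $0M.
$668.9M: truthful payoff $0M, deviation payoff −$553.1M → loss $553.1M.
$405.2M: truthful payoff $0M, deviation payoff −$289.4M → loss $289.4M.
$221.4M: truthful payoff $0M, deviation payoff −$105.6M → loss $105.6M.
$850.3M: outcomes coincide → loss $0M.
$53.6M: outcomes coincide → loss $0M.
Total loss = $72.5M + $553.1M + $289.4M + $105.6M = $1020.6M.

$1020.6M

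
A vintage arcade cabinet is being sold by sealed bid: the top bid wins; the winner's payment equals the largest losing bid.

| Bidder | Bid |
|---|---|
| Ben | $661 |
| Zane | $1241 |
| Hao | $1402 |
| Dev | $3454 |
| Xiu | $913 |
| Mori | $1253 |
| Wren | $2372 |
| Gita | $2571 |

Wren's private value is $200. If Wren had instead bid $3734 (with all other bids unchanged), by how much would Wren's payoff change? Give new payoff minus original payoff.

The highest bid among the other bidders is $3454; Wren's bid doesn't change that.
Original bid $2372: Wren is not highest (top rival bid is $3454); payoff $0.
Alternative bid $3734: Wren is highest, pays the top rival bid $3454; payoff $200 − $3454 = −$3254.
Change in payoff = −$3254 − ($0) = −$3254.

−$3254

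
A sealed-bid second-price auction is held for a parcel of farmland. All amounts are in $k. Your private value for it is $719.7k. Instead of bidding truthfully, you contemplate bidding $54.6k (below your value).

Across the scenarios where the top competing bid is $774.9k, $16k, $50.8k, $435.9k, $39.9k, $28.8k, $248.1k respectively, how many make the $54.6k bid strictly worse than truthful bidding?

2

The deviation hurts exactly when the highest competing bid lies strictly between $54.6k and $719.7k — underbidding then forfeits a profitable win.
$774.9k: above both → same outcome either way.
$16k: below both → same outcome either way.
$50.8k: below both → same outcome either way.
$435.9k: inside the interval → strictly worse (loss $283.8k).
$39.9k: below both → same outcome either way.
$28.8k: below both → same outcome either way.
$248.1k: inside the interval → strictly worse (loss $471.6k).
Count: 2.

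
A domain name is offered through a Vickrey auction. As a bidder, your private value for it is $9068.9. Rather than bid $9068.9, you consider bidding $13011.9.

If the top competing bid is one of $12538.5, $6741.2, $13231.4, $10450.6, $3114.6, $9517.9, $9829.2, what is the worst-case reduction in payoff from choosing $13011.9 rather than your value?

$3469.6

$12538.5: truthful gives $0, deviation gives −$3469.6 → loss $3469.6.
$6741.2: same outcome either way → loss $0.
$13231.4: same outcome either way → loss $0.
$10450.6: truthful gives $0, deviation gives −$1381.7 → loss $1381.7.
$3114.6: same outcome either way → loss $0.
$9517.9: truthful gives $0, deviation gives −$449 → loss $449.
$9829.2: truthful gives $0, deviation gives −$760.3 → loss $760.3.
Maximum loss: $3469.6.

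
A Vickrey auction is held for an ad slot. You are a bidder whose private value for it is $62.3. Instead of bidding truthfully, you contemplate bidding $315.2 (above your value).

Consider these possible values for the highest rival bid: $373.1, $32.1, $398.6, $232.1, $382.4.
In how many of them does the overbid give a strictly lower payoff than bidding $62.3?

The deviation hurts exactly when the highest competing bid lies strictly between $62.3 and $315.2 — overbidding then wins at a price above your value.
$373.1: above both → same outcome either way.
$32.1: below both → same outcome either way.
$398.6: above both → same outcome either way.
$232.1: inside the interval → strictly worse (loss $169.8).
$382.4: above both → same outcome either way.
Count: 1.

1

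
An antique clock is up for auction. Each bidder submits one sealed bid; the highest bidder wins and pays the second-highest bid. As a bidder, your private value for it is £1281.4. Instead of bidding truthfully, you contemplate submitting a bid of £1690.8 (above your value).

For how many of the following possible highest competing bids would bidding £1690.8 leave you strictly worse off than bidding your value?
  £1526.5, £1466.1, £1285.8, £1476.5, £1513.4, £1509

The deviation hurts exactly when the highest competing bid lies strictly between £1281.4 and £1690.8 — overbidding then wins at a price above your value.
£1526.5: inside the interval → strictly worse (loss £245.1).
£1466.1: inside the interval → strictly worse (loss £184.7).
£1285.8: inside the interval → strictly worse (loss £4.4).
£1476.5: inside the interval → strictly worse (loss £195.1).
£1513.4: inside the interval → strictly worse (loss £232).
£1509: inside the interval → strictly worse (loss £227.6).
Count: 6.

6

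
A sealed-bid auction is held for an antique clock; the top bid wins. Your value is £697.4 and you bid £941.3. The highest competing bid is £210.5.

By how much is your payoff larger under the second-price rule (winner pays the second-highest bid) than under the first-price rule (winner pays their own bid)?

£730.8

You have the highest bid, so you win under either rule.
Second-price: pay £210.5 → payoff £486.9.
First-price: pay your own bid £941.3 → payoff −£243.9.
Difference = £486.9 − (−£243.9) = £730.8.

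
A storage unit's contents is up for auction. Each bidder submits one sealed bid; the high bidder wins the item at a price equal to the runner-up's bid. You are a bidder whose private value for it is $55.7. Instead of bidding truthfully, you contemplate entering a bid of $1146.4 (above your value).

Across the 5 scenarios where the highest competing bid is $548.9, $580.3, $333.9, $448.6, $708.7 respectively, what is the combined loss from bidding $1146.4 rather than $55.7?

The deviation costs you only when the competing bid falls strictly between $55.7 and $1146.4; elsewhere both bids give the same outcome.
$548.9: truthful payoff $0, deviation payoff −$493.2 → loss $493.2.
$580.3: truthful payoff $0, deviation payoff −$524.6 → loss $524.6.
$333.9: truthful payoff $0, deviation payoff −$278.2 → loss $278.2.
$448.6: truthful payoff $0, deviation payoff −$392.9 → loss $392.9.
$708.7: truthful payoff $0, deviation payoff −$653 → loss $653.
Total loss = $493.2 + $524.6 + $278.2 + $392.9 + $653 = $2341.9.

$2341.9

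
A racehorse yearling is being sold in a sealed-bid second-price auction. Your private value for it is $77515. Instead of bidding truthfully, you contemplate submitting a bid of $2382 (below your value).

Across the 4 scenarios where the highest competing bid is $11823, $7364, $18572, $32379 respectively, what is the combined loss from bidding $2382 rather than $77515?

$239922

The deviation costs you only when the competing bid falls strictly between $2382 and $77515; elsewhere both bids give the same outcome.
$11823: truthful payoff $65692, deviation payoff $0 → loss $65692.
$7364: truthful payoff $70151, deviation payoff $0 → loss $70151.
$18572: truthful payoff $58943, deviation payoff $0 → loss $58943.
$32379: truthful payoff $45136, deviation payoff $0 → loss $45136.
Total loss = $65692 + $70151 + $58943 + $45136 = $239922.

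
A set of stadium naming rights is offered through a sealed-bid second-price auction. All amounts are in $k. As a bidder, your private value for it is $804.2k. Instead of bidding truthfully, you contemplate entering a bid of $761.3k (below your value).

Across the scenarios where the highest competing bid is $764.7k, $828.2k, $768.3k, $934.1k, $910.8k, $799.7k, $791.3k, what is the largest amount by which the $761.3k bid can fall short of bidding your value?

$39.5k

$764.7k: truthful gives $39.5k, deviation gives $0k → loss $39.5k.
$828.2k: same outcome either way → loss $0k.
$768.3k: truthful gives $35.9k, deviation gives $0k → loss $35.9k.
$934.1k: same outcome either way → loss $0k.
$910.8k: same outcome either way → loss $0k.
$799.7k: truthful gives $4.5k, deviation gives $0k → loss $4.5k.
$791.3k: truthful gives $12.9k, deviation gives $0k → loss $12.9k.
Maximum loss: $39.5k.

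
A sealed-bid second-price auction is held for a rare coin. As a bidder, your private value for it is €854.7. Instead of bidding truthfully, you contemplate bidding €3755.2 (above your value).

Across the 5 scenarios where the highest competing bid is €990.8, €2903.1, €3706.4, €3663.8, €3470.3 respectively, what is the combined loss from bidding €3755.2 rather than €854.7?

€10460.9

The deviation costs you only when the competing bid falls strictly between €854.7 and €3755.2; elsewhere both bids give the same outcome.
€990.8: truthful payoff €0, deviation payoff −€136.1 → loss €136.1.
€2903.1: truthful payoff €0, deviation payoff −€2048.4 → loss €2048.4.
€3706.4: truthful payoff €0, deviation payoff −€2851.7 → loss €2851.7.
€3663.8: truthful payoff €0, deviation payoff −€2809.1 → loss €2809.1.
€3470.3: truthful payoff €0, deviation payoff −€2615.6 → loss €2615.6.
Total loss = €136.1 + €2048.4 + €2851.7 + €2809.1 + €2615.6 = €10460.9.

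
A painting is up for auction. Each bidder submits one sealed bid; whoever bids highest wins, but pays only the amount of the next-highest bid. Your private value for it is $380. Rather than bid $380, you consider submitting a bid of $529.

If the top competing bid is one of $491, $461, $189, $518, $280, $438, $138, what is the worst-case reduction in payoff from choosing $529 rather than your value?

$138

$491: truthful gives $0, deviation gives −$111 → loss $111.
$461: truthful gives $0, deviation gives −$81 → loss $81.
$189: same outcome either way → loss $0.
$518: truthful gives $0, deviation gives −$138 → loss $138.
$280: same outcome either way → loss $0.
$438: truthful gives $0, deviation gives −$58 → loss $58.
$138: same outcome either way → loss $0.
Maximum loss: $138.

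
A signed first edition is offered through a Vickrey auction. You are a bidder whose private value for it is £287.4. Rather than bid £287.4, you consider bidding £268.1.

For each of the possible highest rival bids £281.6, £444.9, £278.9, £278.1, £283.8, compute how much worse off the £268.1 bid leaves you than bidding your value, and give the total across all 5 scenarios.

The deviation costs you only when the competing bid falls strictly between £268.1 and £287.4; elsewhere both bids give the same outcome.
£281.6: truthful payoff £5.8, deviation payoff £0 → loss £5.8.
£444.9: outcomes coincide → loss £0.
£278.9: truthful payoff £8.5, deviation payoff £0 → loss £8.5.
£278.1: truthful payoff £9.3, deviation payoff £0 → loss £9.3.
£283.8: truthful payoff £3.6, deviation payoff £0 → loss £3.6.
Total loss = £5.8 + £8.5 + £9.3 + £3.6 = £27.2.

£27.2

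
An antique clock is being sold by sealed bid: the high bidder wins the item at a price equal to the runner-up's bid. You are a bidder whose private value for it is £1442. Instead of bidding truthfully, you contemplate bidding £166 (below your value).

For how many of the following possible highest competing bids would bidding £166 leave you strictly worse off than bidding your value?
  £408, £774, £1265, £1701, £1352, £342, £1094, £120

6

The deviation hurts exactly when the highest competing bid lies strictly between £166 and £1442 — underbidding then forfeits a profitable win.
£408: inside the interval → strictly worse (loss £1034).
£774: inside the interval → strictly worse (loss £668).
£1265: inside the interval → strictly worse (loss £177).
£1701: above both → same outcome either way.
£1352: inside the interval → strictly worse (loss £90).
£342: inside the interval → strictly worse (loss £1100).
£1094: inside the interval → strictly worse (loss £348).
£120: below both → same outcome either way.
Count: 6.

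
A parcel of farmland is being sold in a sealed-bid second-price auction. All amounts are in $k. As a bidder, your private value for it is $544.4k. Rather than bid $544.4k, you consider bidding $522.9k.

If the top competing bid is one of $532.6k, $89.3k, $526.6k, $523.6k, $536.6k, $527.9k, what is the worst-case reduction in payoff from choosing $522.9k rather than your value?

$532.6k: truthful gives $11.8k, deviation gives $0k → loss $11.8k.
$89.3k: same outcome either way → loss $0k.
$526.6k: truthful gives $17.8k, deviation gives $0k → loss $17.8k.
$523.6k: truthful gives $20.8k, deviation gives $0k → loss $20.8k.
$536.6k: truthful gives $7.8k, deviation gives $0k → loss $7.8k.
$527.9k: truthful gives $16.5k, deviation gives $0k → loss $16.5k.
Maximum loss: $20.8k.

$20.8k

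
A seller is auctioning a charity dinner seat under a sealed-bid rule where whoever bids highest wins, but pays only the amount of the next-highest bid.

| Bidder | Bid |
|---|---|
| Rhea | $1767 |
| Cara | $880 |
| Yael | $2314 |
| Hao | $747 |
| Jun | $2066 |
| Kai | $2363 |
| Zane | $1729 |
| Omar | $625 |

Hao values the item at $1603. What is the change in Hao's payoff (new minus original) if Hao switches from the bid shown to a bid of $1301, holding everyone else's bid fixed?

The highest bid among the other bidders is $2363; Hao's bid doesn't change that.
Original bid $747: Hao is not highest (top rival bid is $2363); payoff $0.
Alternative bid $1301: Hao is not highest (top rival bid is $2363); payoff $0.
Change in payoff = $0 − ($0) = $0.

$0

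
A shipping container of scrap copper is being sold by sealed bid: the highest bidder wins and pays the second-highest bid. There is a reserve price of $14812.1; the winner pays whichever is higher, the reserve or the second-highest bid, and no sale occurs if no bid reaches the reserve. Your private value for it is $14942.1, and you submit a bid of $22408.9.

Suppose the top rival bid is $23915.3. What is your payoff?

$0

Your bid $22408.9 is below the highest competing bid $23915.3, so you lose. Payoff $0.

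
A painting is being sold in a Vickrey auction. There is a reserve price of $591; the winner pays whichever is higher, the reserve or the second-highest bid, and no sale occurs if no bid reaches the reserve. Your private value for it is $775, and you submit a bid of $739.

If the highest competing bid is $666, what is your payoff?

$109

Your bid $739 is the highest and exceeds the reserve.
Price = max(second-highest bid, reserve) = max($666, $591) = $666.
Payoff = $775 − $666 = $109.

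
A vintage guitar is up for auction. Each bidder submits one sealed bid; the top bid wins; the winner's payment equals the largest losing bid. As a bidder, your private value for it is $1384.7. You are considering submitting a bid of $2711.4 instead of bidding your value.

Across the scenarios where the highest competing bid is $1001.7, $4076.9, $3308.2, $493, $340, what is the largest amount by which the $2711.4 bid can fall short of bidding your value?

$1001.7: same outcome either way → loss $0.
$4076.9: same outcome either way → loss $0.
$3308.2: same outcome either way → loss $0.
$493: same outcome either way → loss $0.
$340: same outcome either way → loss $0.
Maximum loss: $0.

$0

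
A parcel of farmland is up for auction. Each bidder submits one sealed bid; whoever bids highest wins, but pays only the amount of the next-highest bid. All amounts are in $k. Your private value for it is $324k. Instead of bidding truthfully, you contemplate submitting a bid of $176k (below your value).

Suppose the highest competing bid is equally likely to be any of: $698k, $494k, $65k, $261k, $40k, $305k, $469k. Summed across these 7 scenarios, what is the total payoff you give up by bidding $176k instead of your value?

The deviation costs you only when the competing bid falls strictly between $176k and $324k; elsewhere both bids give the same outcome.
$698k: outcomes coincide → loss $0k.
$494k: outcomes coincide → loss $0k.
$65k: outcomes coincide → loss $0k.
$261k: truthful payoff $63k, deviation payoff $0k → loss $63k.
$40k: outcomes coincide → loss $0k.
$305k: truthful payoff $19k, deviation payoff $0k → loss $19k.
$469k: outcomes coincide → loss $0k.
Total loss = $63k + $19k = $82k.

$82k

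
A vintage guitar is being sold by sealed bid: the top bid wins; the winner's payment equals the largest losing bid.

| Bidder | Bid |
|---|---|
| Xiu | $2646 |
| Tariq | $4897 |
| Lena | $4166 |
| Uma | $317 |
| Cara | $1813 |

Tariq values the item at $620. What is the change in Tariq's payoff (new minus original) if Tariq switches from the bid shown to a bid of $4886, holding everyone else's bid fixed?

$0

The highest bid among the other bidders is $4166; Tariq's bid doesn't change that.
Original bid $4897: Tariq is highest, pays the top rival bid $4166; payoff $620 − $4166 = −$3546.
Alternative bid $4886: Tariq is highest, pays the top rival bid $4166; payoff $620 − $4166 = −$3546.
Change in payoff = −$3546 − (−$3546) = $0.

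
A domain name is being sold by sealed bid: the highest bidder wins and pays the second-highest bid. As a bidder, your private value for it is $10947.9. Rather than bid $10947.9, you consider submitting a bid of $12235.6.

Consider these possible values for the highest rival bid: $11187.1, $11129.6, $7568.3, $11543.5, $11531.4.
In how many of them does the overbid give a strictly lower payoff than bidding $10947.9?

4

The deviation hurts exactly when the highest competing bid lies strictly between $10947.9 and $12235.6 — overbidding then wins at a price above your value.
$11187.1: inside the interval → strictly worse (loss $239.2).
$11129.6: inside the interval → strictly worse (loss $181.7).
$7568.3: below both → same outcome either way.
$11543.5: inside the interval → strictly worse (loss $595.6).
$11531.4: inside the interval → strictly worse (loss $583.5).
Count: 4.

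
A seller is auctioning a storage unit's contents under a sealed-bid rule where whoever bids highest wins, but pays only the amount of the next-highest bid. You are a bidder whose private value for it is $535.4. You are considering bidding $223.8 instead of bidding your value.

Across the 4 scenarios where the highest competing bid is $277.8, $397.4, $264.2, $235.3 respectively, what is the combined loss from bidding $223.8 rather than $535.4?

The deviation costs you only when the competing bid falls strictly between $223.8 and $535.4; elsewhere both bids give the same outcome.
$277.8: truthful payoff $257.6, deviation payoff $0 → loss $257.6.
$397.4: truthful payoff $138, deviation payoff $0 → loss $138.
$264.2: truthful payoff $271.2, deviation payoff $0 → loss $271.2.
$235.3: truthful payoff $300.1, deviation payoff $0 → loss $300.1.
Total loss = $257.6 + $138 + $271.2 + $300.1 = $966.9.
Because the price is fixed by the runner-up's bid, deviating from your value can only change a good outcome into a bad one — never the reverse.

$966.9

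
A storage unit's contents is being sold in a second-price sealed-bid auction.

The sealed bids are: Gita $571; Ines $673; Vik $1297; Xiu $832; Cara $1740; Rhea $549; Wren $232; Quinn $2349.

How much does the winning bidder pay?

Highest bid: Quinn at $2349, so Quinn wins.
Second-highest bid: Cara at $1740 — that is the price the winner pays.

$1740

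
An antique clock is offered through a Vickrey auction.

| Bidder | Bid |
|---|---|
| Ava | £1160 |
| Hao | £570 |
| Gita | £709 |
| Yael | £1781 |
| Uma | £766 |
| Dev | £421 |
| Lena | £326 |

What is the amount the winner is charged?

£1160

Highest bid: Yael at £1781, so Yael wins.
Second-highest bid: Ava at £1160 — that is the price the winner pays.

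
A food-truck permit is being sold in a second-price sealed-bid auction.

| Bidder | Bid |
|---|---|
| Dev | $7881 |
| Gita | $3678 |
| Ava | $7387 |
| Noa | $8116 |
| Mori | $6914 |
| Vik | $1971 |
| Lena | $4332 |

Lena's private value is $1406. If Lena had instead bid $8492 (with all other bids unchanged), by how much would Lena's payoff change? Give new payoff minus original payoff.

The highest bid among the other bidders is $8116; Lena's bid doesn't change that.
Original bid $4332: Lena is not highest (top rival bid is $8116); payoff $0.
Alternative bid $8492: Lena is highest, pays the top rival bid $8116; payoff $1406 − $8116 = −$6710.
Change in payoff = −$6710 − ($0) = −$6710.

−$6710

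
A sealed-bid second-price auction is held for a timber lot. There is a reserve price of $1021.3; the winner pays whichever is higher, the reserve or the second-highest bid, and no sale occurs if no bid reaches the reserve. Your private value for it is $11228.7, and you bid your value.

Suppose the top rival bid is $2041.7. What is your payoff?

Your bid $11228.7 is the highest and exceeds the reserve.
Price = max(second-highest bid, reserve) = max($2041.7, $1021.3) = $2041.7.
Payoff = $11228.7 − $2041.7 = $9187.

$9187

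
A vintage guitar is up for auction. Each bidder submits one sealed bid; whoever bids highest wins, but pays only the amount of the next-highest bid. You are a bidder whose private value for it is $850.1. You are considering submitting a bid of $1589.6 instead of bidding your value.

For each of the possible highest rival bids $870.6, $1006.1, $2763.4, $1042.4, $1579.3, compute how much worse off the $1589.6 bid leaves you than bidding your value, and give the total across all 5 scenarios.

The deviation costs you only when the competing bid falls strictly between $850.1 and $1589.6; elsewhere both bids give the same outcome.
$870.6: truthful payoff $0, deviation payoff −$20.5 → loss $20.5.
$1006.1: truthful payoff $0, deviation payoff −$156 → loss $156.
$2763.4: outcomes coincide → loss $0.
$1042.4: truthful payoff $0, deviation payoff −$192.3 → loss $192.3.
$1579.3: truthful payoff $0, deviation payoff −$729.2 → loss $729.2.
Total loss = $20.5 + $156 + $192.3 + $729.2 = $1098.

$1098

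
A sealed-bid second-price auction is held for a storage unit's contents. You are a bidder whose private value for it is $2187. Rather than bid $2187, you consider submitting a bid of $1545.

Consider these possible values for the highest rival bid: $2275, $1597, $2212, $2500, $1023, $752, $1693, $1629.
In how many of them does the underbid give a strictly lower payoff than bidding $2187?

3

The deviation hurts exactly when the highest competing bid lies strictly between $1545 and $2187 — underbidding then forfeits a profitable win.
$2275: above both → same outcome either way.
$1597: inside the interval → strictly worse (loss $590).
$2212: above both → same outcome either way.
$2500: above both → same outcome either way.
$1023: below both → same outcome either way.
$752: below both → same outcome either way.
$1693: inside the interval → strictly worse (loss $494).
$1629: inside the interval → strictly worse (loss $558).
Count: 3.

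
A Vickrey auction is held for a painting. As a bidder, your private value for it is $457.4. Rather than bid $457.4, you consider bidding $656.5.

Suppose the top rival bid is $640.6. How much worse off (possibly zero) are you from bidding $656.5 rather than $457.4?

Bidding your value $457.4: you lose (since $457.4 < $640.6). Payoff $0.
Bidding $656.5: you win and pay $640.6. Payoff $457.4 − $640.6 = −$183.2.
The competing bid $640.6 lies between your value and your inflated bid, so overbidding wins an item priced above your value.
Loss from deviating = $0 − (−$183.2) = $183.2.

$183.2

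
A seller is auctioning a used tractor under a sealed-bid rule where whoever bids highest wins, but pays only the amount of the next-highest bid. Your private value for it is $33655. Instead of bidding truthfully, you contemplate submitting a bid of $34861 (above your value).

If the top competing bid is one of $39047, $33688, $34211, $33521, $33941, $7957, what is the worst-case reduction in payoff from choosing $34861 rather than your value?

$39047: same outcome either way → loss $0.
$33688: truthful gives $0, deviation gives −$33 → loss $33.
$34211: truthful gives $0, deviation gives −$556 → loss $556.
$33521: same outcome either way → loss $0.
$33941: truthful gives $0, deviation gives −$286 → loss $286.
$7957: same outcome either way → loss $0.
Maximum loss: $556.

$556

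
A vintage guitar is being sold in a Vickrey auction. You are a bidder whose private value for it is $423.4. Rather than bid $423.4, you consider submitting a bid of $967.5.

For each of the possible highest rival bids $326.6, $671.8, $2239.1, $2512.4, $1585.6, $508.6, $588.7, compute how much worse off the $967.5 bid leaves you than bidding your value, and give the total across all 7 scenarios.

$498.9

The deviation costs you only when the competing bid falls strictly between $423.4 and $967.5; elsewhere both bids give the same outcome.
$326.6: outcomes coincide → loss $0.
$671.8: truthful payoff $0, deviation payoff −$248.4 → loss $248.4.
$2239.1: outcomes coincide → loss $0.
$2512.4: outcomes coincide → loss $0.
$1585.6: outcomes coincide → loss $0.
$508.6: truthful payoff $0, deviation payoff −$85.2 → loss $85.2.
$588.7: truthful payoff $0, deviation payoff −$165.3 → loss $165.3.
Total loss = $248.4 + $85.2 + $165.3 = $498.9.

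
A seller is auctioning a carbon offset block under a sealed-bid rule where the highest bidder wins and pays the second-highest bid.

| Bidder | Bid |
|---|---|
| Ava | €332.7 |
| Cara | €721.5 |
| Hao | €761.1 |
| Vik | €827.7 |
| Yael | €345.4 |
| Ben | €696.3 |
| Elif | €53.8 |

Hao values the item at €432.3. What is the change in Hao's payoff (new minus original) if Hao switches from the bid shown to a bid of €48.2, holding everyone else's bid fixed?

The highest bid among the other bidders is €827.7; Hao's bid doesn't change that.
Original bid €761.1: Hao is not highest (top rival bid is €827.7); payoff €0.
Alternative bid €48.2: Hao is not highest (top rival bid is €827.7); payoff €0.
Change in payoff = €0 − (€0) = €0.

€0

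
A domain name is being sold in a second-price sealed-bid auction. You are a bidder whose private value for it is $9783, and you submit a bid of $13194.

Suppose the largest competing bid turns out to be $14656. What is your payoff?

Your bid $13194 is below the highest competing bid $14656, so you lose.
A losing bidder pays nothing and receives nothing: payoff = $0.

$0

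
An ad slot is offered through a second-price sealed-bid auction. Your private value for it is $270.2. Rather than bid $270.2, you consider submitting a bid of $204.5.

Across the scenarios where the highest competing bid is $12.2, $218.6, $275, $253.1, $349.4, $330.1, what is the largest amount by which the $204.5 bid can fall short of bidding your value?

$12.2: same outcome either way → loss $0.
$218.6: truthful gives $51.6, deviation gives $0 → loss $51.6.
$275: same outcome either way → loss $0.
$253.1: truthful gives $17.1, deviation gives $0 → loss $17.1.
$349.4: same outcome either way → loss $0.
$330.1: same outcome either way → loss $0.
Maximum loss: $51.6.

$51.6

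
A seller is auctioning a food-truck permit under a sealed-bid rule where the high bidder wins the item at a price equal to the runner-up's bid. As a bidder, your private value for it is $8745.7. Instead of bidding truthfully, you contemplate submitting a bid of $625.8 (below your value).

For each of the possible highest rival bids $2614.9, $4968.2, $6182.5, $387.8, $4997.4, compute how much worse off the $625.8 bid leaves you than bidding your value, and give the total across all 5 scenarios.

$16219.8

The deviation costs you only when the competing bid falls strictly between $625.8 and $8745.7; elsewhere both bids give the same outcome.
$2614.9: truthful payoff $6130.8, deviation payoff $0 → loss $6130.8.
$4968.2: truthful payoff $3777.5, deviation payoff $0 → loss $3777.5.
$6182.5: truthful payoff $2563.2, deviation payoff $0 → loss $2563.2.
$387.8: outcomes coincide → loss $0.
$4997.4: truthful payoff $3748.3, deviation payoff $0 → loss $3748.3.
Total loss = $6130.8 + $3777.5 + $2563.2 + $3748.3 = $16219.8.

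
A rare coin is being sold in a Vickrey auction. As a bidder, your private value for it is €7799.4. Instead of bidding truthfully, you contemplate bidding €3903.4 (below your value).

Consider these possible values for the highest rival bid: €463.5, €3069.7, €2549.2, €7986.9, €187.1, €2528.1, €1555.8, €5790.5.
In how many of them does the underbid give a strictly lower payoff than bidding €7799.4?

The deviation hurts exactly when the highest competing bid lies strictly between €3903.4 and €7799.4 — underbidding then forfeits a profitable win.
€463.5: below both → same outcome either way.
€3069.7: below both → same outcome either way.
€2549.2: below both → same outcome either way.
€7986.9: above both → same outcome either way.
€187.1: below both → same outcome either way.
€2528.1: below both → same outcome either way.
€1555.8: below both → same outcome either way.
€5790.5: inside the interval → strictly worse (loss €2008.9).
Count: 1.

1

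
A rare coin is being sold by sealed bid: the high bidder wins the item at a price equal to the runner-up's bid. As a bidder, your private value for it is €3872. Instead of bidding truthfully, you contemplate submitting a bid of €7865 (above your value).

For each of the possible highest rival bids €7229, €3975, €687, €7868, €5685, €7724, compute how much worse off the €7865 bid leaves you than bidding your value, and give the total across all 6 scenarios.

The deviation costs you only when the competing bid falls strictly between €3872 and €7865; elsewhere both bids give the same outcome.
€7229: truthful payoff €0, deviation payoff −€3357 → loss €3357.
€3975: truthful payoff €0, deviation payoff −€103 → loss €103.
€687: outcomes coincide → loss €0.
€7868: outcomes coincide → loss €0.
€5685: truthful payoff €0, deviation payoff −€1813 → loss €1813.
€7724: truthful payoff €0, deviation payoff −€3852 → loss €3852.
Total loss = €3357 + €103 + €1813 + €3852 = €9125.

€9125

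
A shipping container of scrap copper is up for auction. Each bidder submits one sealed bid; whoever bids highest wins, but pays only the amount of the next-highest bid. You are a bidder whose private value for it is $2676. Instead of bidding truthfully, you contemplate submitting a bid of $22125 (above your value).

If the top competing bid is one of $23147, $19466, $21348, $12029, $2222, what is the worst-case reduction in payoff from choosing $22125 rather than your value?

$23147: same outcome either way → loss $0.
$19466: truthful gives $0, deviation gives −$16790 → loss $16790.
$21348: truthful gives $0, deviation gives −$18672 → loss $18672.
$12029: truthful gives $0, deviation gives −$9353 → loss $9353.
$2222: same outcome either way → loss $0.
Maximum loss: $18672.

$18672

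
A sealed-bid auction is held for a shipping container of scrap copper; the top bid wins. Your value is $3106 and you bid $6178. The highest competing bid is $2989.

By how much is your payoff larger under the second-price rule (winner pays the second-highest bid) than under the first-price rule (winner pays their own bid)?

$3189

You have the highest bid, so you win under either rule.
Second-price: pay $2989 → payoff $117.
First-price: pay your own bid $6178 → payoff −$3072.
Difference = $117 − (−$3072) = $3189.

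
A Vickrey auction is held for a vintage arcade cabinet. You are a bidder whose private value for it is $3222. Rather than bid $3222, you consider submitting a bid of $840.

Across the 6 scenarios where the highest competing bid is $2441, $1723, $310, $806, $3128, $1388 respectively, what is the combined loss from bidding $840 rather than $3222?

$4208

The deviation costs you only when the competing bid falls strictly between $840 and $3222; elsewhere both bids give the same outcome.
$2441: truthful payoff $781, deviation payoff $0 → loss $781.
$1723: truthful payoff $1499, deviation payoff $0 → loss $1499.
$310: outcomes coincide → loss $0.
$806: outcomes coincide → loss $0.
$3128: truthful payoff $94, deviation payoff $0 → loss $94.
$1388: truthful payoff $1834, deviation payoff $0 → loss $1834.
Total loss = $781 + $1499 + $94 + $1834 = $4208.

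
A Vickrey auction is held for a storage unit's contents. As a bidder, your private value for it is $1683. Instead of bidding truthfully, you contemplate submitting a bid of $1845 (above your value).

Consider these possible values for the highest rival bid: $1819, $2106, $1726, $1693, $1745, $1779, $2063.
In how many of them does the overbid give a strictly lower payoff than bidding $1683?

The deviation hurts exactly when the highest competing bid lies strictly between $1683 and $1845 — overbidding then wins at a price above your value.
$1819: inside the interval → strictly worse (loss $136).
$2106: above both → same outcome either way.
$1726: inside the interval → strictly worse (loss $43).
$1693: inside the interval → strictly worse (loss $10).
$1745: inside the interval → strictly worse (loss $62).
$1779: inside the interval → strictly worse (loss $96).
$2063: above both → same outcome either way.
Count: 5.

5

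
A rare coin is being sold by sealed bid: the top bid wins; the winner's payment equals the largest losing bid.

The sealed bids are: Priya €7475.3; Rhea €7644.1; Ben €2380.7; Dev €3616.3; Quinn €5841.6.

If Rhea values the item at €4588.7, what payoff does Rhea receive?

−€2886.6

Highest bid: Rhea at €7644.1, so Rhea wins.
Second-highest bid: Priya at €7475.3 — that is the price the winner pays.
Rhea's payoff = value − price = €4588.7 − €7475.3 = −€2886.6.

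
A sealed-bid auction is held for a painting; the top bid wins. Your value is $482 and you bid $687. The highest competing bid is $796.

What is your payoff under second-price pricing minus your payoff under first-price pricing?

Your bid $687 is below $796, so you lose under either rule.
Payoff is $0 in both cases; difference = $0.

$0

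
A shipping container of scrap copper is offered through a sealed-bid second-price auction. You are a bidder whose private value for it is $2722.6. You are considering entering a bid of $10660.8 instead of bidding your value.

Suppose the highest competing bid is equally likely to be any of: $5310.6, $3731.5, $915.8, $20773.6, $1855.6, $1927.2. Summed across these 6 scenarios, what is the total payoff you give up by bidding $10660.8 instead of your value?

The deviation costs you only when the competing bid falls strictly between $2722.6 and $10660.8; elsewhere both bids give the same outcome.
$5310.6: truthful payoff $0, deviation payoff −$2588 → loss $2588.
$3731.5: truthful payoff $0, deviation payoff −$1008.9 → loss $1008.9.
$915.8: outcomes coincide → loss $0.
$20773.6: outcomes coincide → loss $0.
$1855.6: outcomes coincide → loss $0.
$1927.2: outcomes coincide → loss $0.
Total loss = $2588 + $1008.9 = $3596.9.

$3596.9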